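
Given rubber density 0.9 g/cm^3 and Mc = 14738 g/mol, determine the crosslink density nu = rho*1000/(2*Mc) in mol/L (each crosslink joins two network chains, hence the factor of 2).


nu = rho * 1000 / (2 * Mc)
nu = 0.9 * 1000 / (2 * 14738)
nu = 900.0 / 29476
nu = 0.0305 mol/L

0.0305 mol/L


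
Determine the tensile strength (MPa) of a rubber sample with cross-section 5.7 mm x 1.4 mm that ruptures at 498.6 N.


Area = width * thickness = 5.7 * 1.4 = 7.98 mm^2
TS = force / area = 498.6 / 7.98 = 62.48 MPa

62.48 MPa


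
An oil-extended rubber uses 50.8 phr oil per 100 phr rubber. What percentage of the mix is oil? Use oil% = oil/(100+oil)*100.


Oil % = oil / (100 + oil) * 100
= 50.8 / (100 + 50.8) * 100
= 50.8 / 150.8 * 100
= 33.69%

33.69%


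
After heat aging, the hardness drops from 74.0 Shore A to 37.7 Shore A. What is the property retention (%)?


Retention = aged / original * 100
= 37.7 / 74.0 * 100
= 50.9%

50.9%


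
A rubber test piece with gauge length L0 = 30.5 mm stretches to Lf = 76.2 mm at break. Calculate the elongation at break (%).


Elongation = (Lf - L0) / L0 * 100
= (76.2 - 30.5) / 30.5 * 100
= 45.7 / 30.5 * 100
= 149.8%

149.8%


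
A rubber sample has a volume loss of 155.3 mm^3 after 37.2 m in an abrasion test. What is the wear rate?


Rate = volume_loss / distance
= 155.3 / 37.2
= 4.175 mm^3/m

4.175 mm^3/m


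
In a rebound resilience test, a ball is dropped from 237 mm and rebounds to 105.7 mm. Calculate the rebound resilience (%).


Resilience = h_rebound / h_drop * 100
= 105.7 / 237 * 100
= 44.6%

44.6%


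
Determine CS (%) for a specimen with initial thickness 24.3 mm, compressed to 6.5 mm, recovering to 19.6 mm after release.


CS = (t0 - recovered) / (t0 - ts) * 100
= (24.3 - 19.6) / (24.3 - 6.5) * 100
= 4.7 / 17.8 * 100
= 26.4%

26.4%


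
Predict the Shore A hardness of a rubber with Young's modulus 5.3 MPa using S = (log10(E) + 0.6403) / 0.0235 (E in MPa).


log10(E) = 0.0235*S - 0.6403  =>  S = (log10(E) + 0.6403) / 0.0235
log10(5.3) = 0.724276
S = (0.724276 + 0.6403) / 0.0235 = 1.364576 / 0.0235
S = 58.1

Shore A = 58.1


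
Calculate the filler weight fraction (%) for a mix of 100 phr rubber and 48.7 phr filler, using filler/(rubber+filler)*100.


Filler % = filler / (rubber + filler) * 100
= 48.7 / (100 + 48.7) * 100
= 48.7 / 148.7 * 100
= 32.75%

32.75%


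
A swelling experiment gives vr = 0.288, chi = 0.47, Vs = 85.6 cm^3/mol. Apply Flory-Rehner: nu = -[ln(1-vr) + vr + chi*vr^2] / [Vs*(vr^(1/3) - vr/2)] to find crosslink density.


ln(1 - vr) = ln(1 - 0.288) = -0.3397
Numerator = -((-0.3397) + 0.288 + 0.47 * 0.288^2) = 0.0127
Denominator = 85.6 * (0.288^(1/3) - 0.288/2) = 44.2026
nu = 0.0127 / 44.2026 = 2.8717e-04 mol/cm^3

2.8717e-04 mol/cm^3


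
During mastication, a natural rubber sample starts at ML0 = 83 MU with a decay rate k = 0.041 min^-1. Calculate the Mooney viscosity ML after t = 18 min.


ML = ML0 * exp(-k * t)
ML = 83 * exp(-0.041 * 18)
ML = 83 * 0.4781
ML = 39.68 MU

39.68 MU


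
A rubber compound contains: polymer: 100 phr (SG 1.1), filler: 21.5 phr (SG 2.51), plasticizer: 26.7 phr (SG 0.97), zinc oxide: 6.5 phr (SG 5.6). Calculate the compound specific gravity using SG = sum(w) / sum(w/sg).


Sum of weights = 154.7
Volume contributions:
  polymer: 100/1.1 = 90.9091
  filler: 21.5/2.51 = 8.5657
  plasticizer: 26.7/0.97 = 27.5258
  zinc oxide: 6.5/5.6 = 1.1607
Sum of volumes = 128.1613
SG = 154.7 / 128.1613 = 1.207

SG = 1.207


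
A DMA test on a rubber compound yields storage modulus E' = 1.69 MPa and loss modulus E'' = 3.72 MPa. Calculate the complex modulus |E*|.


|E*| = sqrt(E'^2 + E''^2)
= sqrt(1.69^2 + 3.72^2)
= sqrt(2.8561 + 13.8384)
= 4.086 MPa

4.086 MPa


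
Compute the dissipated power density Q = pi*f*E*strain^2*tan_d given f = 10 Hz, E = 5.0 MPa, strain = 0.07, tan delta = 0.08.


Q = pi * f * E * strain^2 * tan_d
= pi * 10 * 5.0 * 0.07^2 * 0.08
= pi * 10 * 5.0 * 0.0049 * 0.08
= 0.0616

Q = 0.0616


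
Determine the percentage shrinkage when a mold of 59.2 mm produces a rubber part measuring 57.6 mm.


Shrinkage = (mold - part) / mold * 100
= (59.2 - 57.6) / 59.2 * 100
= 1.6 / 59.2 * 100
= 2.7%

2.7%


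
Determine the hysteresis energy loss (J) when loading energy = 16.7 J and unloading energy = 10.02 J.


Hysteresis loss = loading - unloading
= 16.7 - 10.02
= 6.68 J

6.68 J


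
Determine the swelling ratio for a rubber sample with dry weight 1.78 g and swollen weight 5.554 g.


Q = W_swollen / W_dry
Q = 5.554 / 1.78
Q = 3.12

Q = 3.12


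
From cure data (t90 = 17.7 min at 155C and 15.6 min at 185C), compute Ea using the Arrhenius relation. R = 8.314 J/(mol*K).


T1 = 428.15 K, T2 = 458.15 K
1/T1 - 1/T2 = 1.5294e-04
ln(t1/t2) = ln(17.7/15.6) = 0.1263
Ea = 8.314 * 0.1263 / 1.5294e-04 = 6865.5317 J/mol
Ea = 6.87 kJ/mol

6.87 kJ/mol


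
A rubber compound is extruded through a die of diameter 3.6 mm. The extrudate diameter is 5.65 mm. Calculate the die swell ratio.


Die swell ratio = D_extrudate / D_die
= 5.65 / 3.6
= 1.569

Die swell = 1.569


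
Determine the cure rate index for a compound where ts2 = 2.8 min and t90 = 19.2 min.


CRI = 100 / (t90 - ts2)
= 100 / (19.2 - 2.8)
= 100 / 16.4
= 6.1 min^-1

6.1 min^-1


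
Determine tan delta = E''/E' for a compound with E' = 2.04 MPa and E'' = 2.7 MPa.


tan delta = E'' / E'
= 2.7 / 2.04
= 1.3235

tan delta = 1.3235


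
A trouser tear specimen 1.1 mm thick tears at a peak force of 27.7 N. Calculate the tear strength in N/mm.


Tear strength = force / thickness
= 27.7 / 1.1
= 25.18 N/mm

25.18 N/mm


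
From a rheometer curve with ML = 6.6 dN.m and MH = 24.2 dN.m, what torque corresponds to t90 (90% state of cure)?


M90 = ML + 0.9 * (MH - ML)
M90 = 6.6 + 0.9 * (24.2 - 6.6)
M90 = 6.6 + 0.9 * 17.6
M90 = 22.44 dN.m

22.44 dN.m


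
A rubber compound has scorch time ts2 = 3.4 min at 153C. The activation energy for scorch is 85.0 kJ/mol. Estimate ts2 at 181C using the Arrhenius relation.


Convert temperatures: T1 = 153 + 273.15 = 426.15 K, T2 = 181 + 273.15 = 454.15 K
ts2_new = 3.4 * exp(85000 / 8.314 * (1/454.15 - 1/426.15))
1/T2 - 1/T1 = -1.4468e-04
ts2_new = 0.77 min

0.77 min


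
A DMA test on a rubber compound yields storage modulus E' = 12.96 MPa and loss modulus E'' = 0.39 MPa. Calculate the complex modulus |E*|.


|E*| = sqrt(E'^2 + E''^2)
= sqrt(12.96^2 + 0.39^2)
= sqrt(167.9616 + 0.1521)
= 12.966 MPa

12.966 MPa


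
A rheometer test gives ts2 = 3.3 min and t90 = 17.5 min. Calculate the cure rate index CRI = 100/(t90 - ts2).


CRI = 100 / (t90 - ts2)
= 100 / (17.5 - 3.3)
= 100 / 14.2
= 7.04 min^-1

7.04 min^-1


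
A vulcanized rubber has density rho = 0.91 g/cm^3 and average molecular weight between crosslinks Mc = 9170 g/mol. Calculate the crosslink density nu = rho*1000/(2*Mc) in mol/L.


nu = rho * 1000 / (2 * Mc)
nu = 0.91 * 1000 / (2 * 9170)
nu = 910.0 / 18340
nu = 0.0496 mol/L

0.0496 mol/L


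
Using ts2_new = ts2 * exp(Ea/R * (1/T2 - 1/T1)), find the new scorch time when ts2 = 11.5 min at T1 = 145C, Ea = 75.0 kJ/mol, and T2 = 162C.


Convert temperatures: T1 = 145 + 273.15 = 418.15 K, T2 = 162 + 273.15 = 435.15 K
ts2_new = 11.5 * exp(75000 / 8.314 * (1/435.15 - 1/418.15))
1/T2 - 1/T1 = -9.3428e-05
ts2_new = 4.95 min

4.95 min


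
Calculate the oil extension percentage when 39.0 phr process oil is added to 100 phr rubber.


Oil % = oil / (100 + oil) * 100
= 39.0 / (100 + 39.0) * 100
= 39.0 / 139.0 * 100
= 28.06%

28.06%


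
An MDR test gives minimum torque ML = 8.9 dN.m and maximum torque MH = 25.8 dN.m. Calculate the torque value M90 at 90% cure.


M90 = ML + 0.9 * (MH - ML)
M90 = 8.9 + 0.9 * (25.8 - 8.9)
M90 = 8.9 + 0.9 * 16.9
M90 = 24.11 dN.m

24.11 dN.m


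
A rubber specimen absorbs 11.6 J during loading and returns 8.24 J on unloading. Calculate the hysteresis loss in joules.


Hysteresis loss = loading - unloading
= 11.6 - 8.24
= 3.36 J

3.36 J


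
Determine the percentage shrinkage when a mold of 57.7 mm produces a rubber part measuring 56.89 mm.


Shrinkage = (mold - part) / mold * 100
= (57.7 - 56.89) / 57.7 * 100
= 0.81 / 57.7 * 100
= 1.4%

1.4%


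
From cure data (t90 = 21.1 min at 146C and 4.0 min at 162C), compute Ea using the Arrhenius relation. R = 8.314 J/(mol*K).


T1 = 419.15 K, T2 = 435.15 K
1/T1 - 1/T2 = 8.7723e-05
ln(t1/t2) = ln(21.1/4.0) = 1.6630
Ea = 8.314 * 1.6630 / 8.7723e-05 = 157610.5110 J/mol
Ea = 157.61 kJ/mol

157.61 kJ/mol


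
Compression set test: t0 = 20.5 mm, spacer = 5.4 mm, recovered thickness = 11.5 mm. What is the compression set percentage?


CS = (t0 - recovered) / (t0 - ts) * 100
= (20.5 - 11.5) / (20.5 - 5.4) * 100
= 9.0 / 15.1 * 100
= 59.6%

59.6%


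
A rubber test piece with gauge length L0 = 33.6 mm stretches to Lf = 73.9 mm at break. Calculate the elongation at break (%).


Elongation = (Lf - L0) / L0 * 100
= (73.9 - 33.6) / 33.6 * 100
= 40.3 / 33.6 * 100
= 119.9%

119.9%


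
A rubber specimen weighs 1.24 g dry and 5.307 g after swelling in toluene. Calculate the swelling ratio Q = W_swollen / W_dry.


Q = W_swollen / W_dry
Q = 5.307 / 1.24
Q = 4.28

Q = 4.28


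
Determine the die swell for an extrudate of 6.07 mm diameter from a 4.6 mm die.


Die swell ratio = D_extrudate / D_die
= 6.07 / 4.6
= 1.32

Die swell = 1.32


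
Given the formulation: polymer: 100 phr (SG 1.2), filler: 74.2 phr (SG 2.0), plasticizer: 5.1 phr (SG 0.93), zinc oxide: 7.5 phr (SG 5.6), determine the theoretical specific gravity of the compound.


Sum of weights = 186.8
Volume contributions:
  polymer: 100/1.2 = 83.3333
  filler: 74.2/2.0 = 37.1000
  plasticizer: 5.1/0.93 = 5.4839
  zinc oxide: 7.5/5.6 = 1.3393
Sum of volumes = 127.2565
SG = 186.8 / 127.2565 = 1.468

SG = 1.468


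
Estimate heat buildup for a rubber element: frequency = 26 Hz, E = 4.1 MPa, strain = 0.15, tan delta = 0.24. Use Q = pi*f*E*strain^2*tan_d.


Q = pi * f * E * strain^2 * tan_d
= pi * 26 * 4.1 * 0.15^2 * 0.24
= pi * 26 * 4.1 * 0.0225 * 0.24
= 1.8084

Q = 1.8084


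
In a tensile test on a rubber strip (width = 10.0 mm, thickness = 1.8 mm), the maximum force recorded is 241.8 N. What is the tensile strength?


Area = width * thickness = 10.0 * 1.8 = 18.0 mm^2
TS = force / area = 241.8 / 18.0 = 13.43 MPa

13.43 MPa


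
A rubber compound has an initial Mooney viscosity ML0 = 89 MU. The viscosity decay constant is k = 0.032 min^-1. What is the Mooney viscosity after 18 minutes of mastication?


ML = ML0 * exp(-k * t)
ML = 89 * exp(-0.032 * 18)
ML = 89 * 0.5621
ML = 50.03 MU

50.03 MU


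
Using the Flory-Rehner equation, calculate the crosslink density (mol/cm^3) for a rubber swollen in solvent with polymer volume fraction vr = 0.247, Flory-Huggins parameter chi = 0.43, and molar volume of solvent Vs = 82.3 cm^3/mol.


ln(1 - vr) = ln(1 - 0.247) = -0.2837
Numerator = -((-0.2837) + 0.247 + 0.43 * 0.247^2) = 0.0105
Denominator = 82.3 * (0.247^(1/3) - 0.247/2) = 41.4735
nu = 0.0105 / 41.4735 = 2.5212e-04 mol/cm^3

2.5212e-04 mol/cm^3


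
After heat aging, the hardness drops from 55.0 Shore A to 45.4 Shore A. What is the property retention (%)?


Retention = aged / original * 100
= 45.4 / 55.0 * 100
= 82.5%

82.5%


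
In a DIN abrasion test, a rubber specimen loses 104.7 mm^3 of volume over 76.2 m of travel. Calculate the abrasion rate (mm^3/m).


Rate = volume_loss / distance
= 104.7 / 76.2
= 1.374 mm^3/m

1.374 mm^3/m


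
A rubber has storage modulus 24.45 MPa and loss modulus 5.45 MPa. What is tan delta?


tan delta = E'' / E'
= 5.45 / 24.45
= 0.2229

tan delta = 0.2229


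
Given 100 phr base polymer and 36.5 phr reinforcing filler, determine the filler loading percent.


Filler % = filler / (rubber + filler) * 100
= 36.5 / (100 + 36.5) * 100
= 36.5 / 136.5 * 100
= 26.74%

26.74%


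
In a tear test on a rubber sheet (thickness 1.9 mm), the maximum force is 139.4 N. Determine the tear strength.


Tear strength = force / thickness
= 139.4 / 1.9
= 73.37 N/mm

73.37 N/mm


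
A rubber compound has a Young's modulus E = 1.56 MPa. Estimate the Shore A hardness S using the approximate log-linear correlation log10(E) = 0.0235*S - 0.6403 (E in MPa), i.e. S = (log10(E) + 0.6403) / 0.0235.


log10(E) = 0.0235*S - 0.6403  =>  S = (log10(E) + 0.6403) / 0.0235
log10(1.56) = 0.193125
S = (0.193125 + 0.6403) / 0.0235 = 0.833425 / 0.0235
S = 35.5

Shore A = 35.5


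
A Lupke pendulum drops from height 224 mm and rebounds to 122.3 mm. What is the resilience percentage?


Resilience = h_rebound / h_drop * 100
= 122.3 / 224 * 100
= 54.6%

54.6%


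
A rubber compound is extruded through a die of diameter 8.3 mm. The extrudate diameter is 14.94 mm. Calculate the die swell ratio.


Die swell ratio = D_extrudate / D_die
= 14.94 / 8.3
= 1.8

Die swell = 1.8


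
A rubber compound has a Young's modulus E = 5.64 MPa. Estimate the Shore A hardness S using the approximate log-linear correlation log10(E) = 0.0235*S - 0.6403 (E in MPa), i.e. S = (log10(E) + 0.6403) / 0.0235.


log10(E) = 0.0235*S - 0.6403  =>  S = (log10(E) + 0.6403) / 0.0235
log10(5.64) = 0.751279
S = (0.751279 + 0.6403) / 0.0235 = 1.391579 / 0.0235
S = 59.2

Shore A = 59.2


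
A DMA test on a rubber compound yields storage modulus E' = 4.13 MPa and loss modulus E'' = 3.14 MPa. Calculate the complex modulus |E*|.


|E*| = sqrt(E'^2 + E''^2)
= sqrt(4.13^2 + 3.14^2)
= sqrt(17.0569 + 9.8596)
= 5.188 MPa

5.188 MPa


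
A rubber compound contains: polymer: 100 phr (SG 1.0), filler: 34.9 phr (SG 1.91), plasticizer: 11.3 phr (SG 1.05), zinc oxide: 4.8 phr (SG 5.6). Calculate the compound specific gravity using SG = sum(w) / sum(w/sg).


Sum of weights = 151.0
Volume contributions:
  polymer: 100/1.0 = 100.0000
  filler: 34.9/1.91 = 18.2723
  plasticizer: 11.3/1.05 = 10.7619
  zinc oxide: 4.8/5.6 = 0.8571
Sum of volumes = 129.8913
SG = 151.0 / 129.8913 = 1.163

SG = 1.163


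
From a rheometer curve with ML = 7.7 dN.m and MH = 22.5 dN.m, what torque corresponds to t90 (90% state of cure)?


M90 = ML + 0.9 * (MH - ML)
M90 = 7.7 + 0.9 * (22.5 - 7.7)
M90 = 7.7 + 0.9 * 14.8
M90 = 21.02 dN.m

21.02 dN.m


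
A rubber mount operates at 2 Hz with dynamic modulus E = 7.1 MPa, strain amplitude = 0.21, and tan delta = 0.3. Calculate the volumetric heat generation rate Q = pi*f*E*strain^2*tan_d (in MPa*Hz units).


Q = pi * f * E * strain^2 * tan_d
= pi * 2 * 7.1 * 0.21^2 * 0.3
= pi * 2 * 7.1 * 0.0441 * 0.3
= 0.5902

Q = 0.5902


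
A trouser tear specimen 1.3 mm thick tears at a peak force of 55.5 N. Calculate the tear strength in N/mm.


Tear strength = force / thickness
= 55.5 / 1.3
= 42.69 N/mm

42.69 N/mm


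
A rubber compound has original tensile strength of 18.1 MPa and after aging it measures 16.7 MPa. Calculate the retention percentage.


Retention = aged / original * 100
= 16.7 / 18.1 * 100
= 92.3%

92.3%


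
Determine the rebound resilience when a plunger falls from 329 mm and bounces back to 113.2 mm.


Resilience = h_rebound / h_drop * 100
= 113.2 / 329 * 100
= 34.4%

34.4%


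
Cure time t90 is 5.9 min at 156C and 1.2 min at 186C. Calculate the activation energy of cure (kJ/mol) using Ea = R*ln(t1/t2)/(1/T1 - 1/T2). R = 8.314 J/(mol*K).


T1 = 429.15 K, T2 = 459.15 K
1/T1 - 1/T2 = 1.5225e-04
ln(t1/t2) = ln(5.9/1.2) = 1.5926
Ea = 8.314 * 1.5926 / 1.5225e-04 = 86969.6214 J/mol
Ea = 86.97 kJ/mol

86.97 kJ/mol


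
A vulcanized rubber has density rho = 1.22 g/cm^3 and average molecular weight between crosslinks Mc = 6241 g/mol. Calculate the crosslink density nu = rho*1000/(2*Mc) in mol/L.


nu = rho * 1000 / (2 * Mc)
nu = 1.22 * 1000 / (2 * 6241)
nu = 1220.0 / 12482
nu = 0.0977 mol/L

0.0977 mol/L


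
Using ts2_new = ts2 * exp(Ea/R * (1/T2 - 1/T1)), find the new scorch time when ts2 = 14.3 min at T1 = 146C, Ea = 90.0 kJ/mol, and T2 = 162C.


Convert temperatures: T1 = 146 + 273.15 = 419.15 K, T2 = 162 + 273.15 = 435.15 K
ts2_new = 14.3 * exp(90000 / 8.314 * (1/435.15 - 1/419.15))
1/T2 - 1/T1 = -8.7723e-05
ts2_new = 5.53 min

5.53 min


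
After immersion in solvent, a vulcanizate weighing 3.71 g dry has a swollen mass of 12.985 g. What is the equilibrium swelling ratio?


Q = W_swollen / W_dry
Q = 12.985 / 3.71
Q = 3.5

Q = 3.5


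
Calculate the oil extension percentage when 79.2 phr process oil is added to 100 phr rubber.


Oil % = oil / (100 + oil) * 100
= 79.2 / (100 + 79.2) * 100
= 79.2 / 179.2 * 100
= 44.2%

44.2%


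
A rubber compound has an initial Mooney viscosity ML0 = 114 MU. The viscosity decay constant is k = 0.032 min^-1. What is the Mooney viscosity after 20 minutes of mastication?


ML = ML0 * exp(-k * t)
ML = 114 * exp(-0.032 * 20)
ML = 114 * 0.5273
ML = 60.11 MU

60.11 MU


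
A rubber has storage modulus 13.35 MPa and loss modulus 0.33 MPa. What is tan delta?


tan delta = E'' / E'
= 0.33 / 13.35
= 0.0247

tan delta = 0.0247


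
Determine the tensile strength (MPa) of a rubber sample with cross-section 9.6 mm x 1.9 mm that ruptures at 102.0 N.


Area = width * thickness = 9.6 * 1.9 = 18.24 mm^2
TS = force / area = 102.0 / 18.24 = 5.59 MPa

5.59 MPa


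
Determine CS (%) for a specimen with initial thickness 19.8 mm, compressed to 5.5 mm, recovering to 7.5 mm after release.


CS = (t0 - recovered) / (t0 - ts) * 100
= (19.8 - 7.5) / (19.8 - 5.5) * 100
= 12.3 / 14.3 * 100
= 86.0%

86.0%


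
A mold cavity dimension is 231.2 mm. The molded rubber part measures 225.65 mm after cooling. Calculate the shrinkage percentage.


Shrinkage = (mold - part) / mold * 100
= (231.2 - 225.65) / 231.2 * 100
= 5.55 / 231.2 * 100
= 2.4%

2.4%


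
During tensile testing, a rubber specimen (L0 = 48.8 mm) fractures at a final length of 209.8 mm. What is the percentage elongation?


Elongation = (Lf - L0) / L0 * 100
= (209.8 - 48.8) / 48.8 * 100
= 161.0 / 48.8 * 100
= 329.9%

329.9%


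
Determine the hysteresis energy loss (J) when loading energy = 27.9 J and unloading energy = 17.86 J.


Hysteresis loss = loading - unloading
= 27.9 - 17.86
= 10.04 J

10.04 J


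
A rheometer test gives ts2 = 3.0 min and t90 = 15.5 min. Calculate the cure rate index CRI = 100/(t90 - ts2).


CRI = 100 / (t90 - ts2)
= 100 / (15.5 - 3.0)
= 100 / 12.5
= 8.0 min^-1

8.0 min^-1


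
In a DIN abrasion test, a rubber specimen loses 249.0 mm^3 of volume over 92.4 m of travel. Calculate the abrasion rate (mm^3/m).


Rate = volume_loss / distance
= 249.0 / 92.4
= 2.695 mm^3/m

2.695 mm^3/m


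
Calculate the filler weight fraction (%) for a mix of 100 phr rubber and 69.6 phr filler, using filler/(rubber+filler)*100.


Filler % = filler / (rubber + filler) * 100
= 69.6 / (100 + 69.6) * 100
= 69.6 / 169.6 * 100
= 41.04%

41.04%


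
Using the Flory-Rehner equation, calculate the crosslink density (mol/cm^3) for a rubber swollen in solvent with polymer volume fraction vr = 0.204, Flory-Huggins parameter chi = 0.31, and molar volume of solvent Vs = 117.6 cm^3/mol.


ln(1 - vr) = ln(1 - 0.204) = -0.2282
Numerator = -((-0.2282) + 0.204 + 0.31 * 0.204^2) = 0.0113
Denominator = 117.6 * (0.204^(1/3) - 0.204/2) = 57.2332
nu = 0.0113 / 57.2332 = 1.9665e-04 mol/cm^3

1.9665e-04 mol/cm^3


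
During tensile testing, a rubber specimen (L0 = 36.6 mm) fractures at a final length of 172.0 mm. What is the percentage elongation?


Elongation = (Lf - L0) / L0 * 100
= (172.0 - 36.6) / 36.6 * 100
= 135.4 / 36.6 * 100
= 369.9%

369.9%


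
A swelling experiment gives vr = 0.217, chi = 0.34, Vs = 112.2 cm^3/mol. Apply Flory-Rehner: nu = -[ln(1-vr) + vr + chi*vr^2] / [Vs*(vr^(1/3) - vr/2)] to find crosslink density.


ln(1 - vr) = ln(1 - 0.217) = -0.2446
Numerator = -((-0.2446) + 0.217 + 0.34 * 0.217^2) = 0.0116
Denominator = 112.2 * (0.217^(1/3) - 0.217/2) = 55.2500
nu = 0.0116 / 55.2500 = 2.1018e-04 mol/cm^3

2.1018e-04 mol/cm^3


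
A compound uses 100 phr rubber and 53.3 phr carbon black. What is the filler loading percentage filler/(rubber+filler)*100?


Filler % = filler / (rubber + filler) * 100
= 53.3 / (100 + 53.3) * 100
= 53.3 / 153.3 * 100
= 34.77%

34.77%


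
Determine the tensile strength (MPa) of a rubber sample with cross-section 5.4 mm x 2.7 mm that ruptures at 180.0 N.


Area = width * thickness = 5.4 * 2.7 = 14.58 mm^2
TS = force / area = 180.0 / 14.58 = 12.35 MPa

12.35 MPa


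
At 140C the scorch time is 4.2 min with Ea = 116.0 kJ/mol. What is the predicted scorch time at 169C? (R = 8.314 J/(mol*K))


Convert temperatures: T1 = 140 + 273.15 = 413.15 K, T2 = 169 + 273.15 = 442.15 K
ts2_new = 4.2 * exp(116000 / 8.314 * (1/442.15 - 1/413.15))
1/T2 - 1/T1 = -1.5875e-04
ts2_new = 0.46 min

0.46 min


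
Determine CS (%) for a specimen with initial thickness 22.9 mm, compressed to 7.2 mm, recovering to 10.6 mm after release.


CS = (t0 - recovered) / (t0 - ts) * 100
= (22.9 - 10.6) / (22.9 - 7.2) * 100
= 12.3 / 15.7 * 100
= 78.3%

78.3%


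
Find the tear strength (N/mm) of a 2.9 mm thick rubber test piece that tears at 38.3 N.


Tear strength = force / thickness
= 38.3 / 2.9
= 13.21 N/mm

13.21 N/mm


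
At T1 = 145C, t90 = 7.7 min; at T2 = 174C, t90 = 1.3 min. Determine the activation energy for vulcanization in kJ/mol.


T1 = 418.15 K, T2 = 447.15 K
1/T1 - 1/T2 = 1.5510e-04
ln(t1/t2) = ln(7.7/1.3) = 1.7789
Ea = 8.314 * 1.7789 / 1.5510e-04 = 95353.8356 J/mol
Ea = 95.35 kJ/mol

95.35 kJ/mol


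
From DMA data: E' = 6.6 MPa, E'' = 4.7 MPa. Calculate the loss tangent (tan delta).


tan delta = E'' / E'
= 4.7 / 6.6
= 0.7121

tan delta = 0.7121


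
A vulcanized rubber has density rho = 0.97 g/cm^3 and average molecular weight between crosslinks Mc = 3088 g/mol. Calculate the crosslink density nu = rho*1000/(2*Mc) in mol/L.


nu = rho * 1000 / (2 * Mc)
nu = 0.97 * 1000 / (2 * 3088)
nu = 970.0 / 6176
nu = 0.1571 mol/L

0.1571 mol/L


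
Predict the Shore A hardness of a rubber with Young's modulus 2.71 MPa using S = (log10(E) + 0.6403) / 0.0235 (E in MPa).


log10(E) = 0.0235*S - 0.6403  =>  S = (log10(E) + 0.6403) / 0.0235
log10(2.71) = 0.432969
S = (0.432969 + 0.6403) / 0.0235 = 1.073269 / 0.0235
S = 45.7

Shore A = 45.7


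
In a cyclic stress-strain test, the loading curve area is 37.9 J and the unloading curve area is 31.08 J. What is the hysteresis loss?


Hysteresis loss = loading - unloading
= 37.9 - 31.08
= 6.82 J

6.82 J


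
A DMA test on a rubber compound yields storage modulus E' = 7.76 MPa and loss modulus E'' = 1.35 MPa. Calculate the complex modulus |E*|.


|E*| = sqrt(E'^2 + E''^2)
= sqrt(7.76^2 + 1.35^2)
= sqrt(60.2176 + 1.8225)
= 7.877 MPa

7.877 MPa


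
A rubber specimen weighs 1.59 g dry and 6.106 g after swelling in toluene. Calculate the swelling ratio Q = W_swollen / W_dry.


Q = W_swollen / W_dry
Q = 6.106 / 1.59
Q = 3.84

Q = 3.84


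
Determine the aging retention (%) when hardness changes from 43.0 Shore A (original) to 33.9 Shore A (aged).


Retention = aged / original * 100
= 33.9 / 43.0 * 100
= 78.8%

78.8%


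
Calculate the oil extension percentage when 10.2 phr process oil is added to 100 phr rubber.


Oil % = oil / (100 + oil) * 100
= 10.2 / (100 + 10.2) * 100
= 10.2 / 110.2 * 100
= 9.26%

9.26%


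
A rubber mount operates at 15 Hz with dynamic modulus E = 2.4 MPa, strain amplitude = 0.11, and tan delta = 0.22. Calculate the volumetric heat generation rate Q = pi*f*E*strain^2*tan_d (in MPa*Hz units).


Q = pi * f * E * strain^2 * tan_d
= pi * 15 * 2.4 * 0.11^2 * 0.22
= pi * 15 * 2.4 * 0.0121 * 0.22
= 0.3011

Q = 0.3011


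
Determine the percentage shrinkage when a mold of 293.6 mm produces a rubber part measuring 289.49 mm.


Shrinkage = (mold - part) / mold * 100
= (293.6 - 289.49) / 293.6 * 100
= 4.11 / 293.6 * 100
= 1.4%

1.4%


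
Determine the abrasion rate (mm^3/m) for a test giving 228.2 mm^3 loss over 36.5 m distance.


Rate = volume_loss / distance
= 228.2 / 36.5
= 6.252 mm^3/m

6.252 mm^3/m


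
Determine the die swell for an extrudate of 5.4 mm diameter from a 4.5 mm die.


Die swell ratio = D_extrudate / D_die
= 5.4 / 4.5
= 1.2

Die swell = 1.2


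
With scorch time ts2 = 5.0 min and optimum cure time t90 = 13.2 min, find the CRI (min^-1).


CRI = 100 / (t90 - ts2)
= 100 / (13.2 - 5.0)
= 100 / 8.2
= 12.2 min^-1

12.2 min^-1


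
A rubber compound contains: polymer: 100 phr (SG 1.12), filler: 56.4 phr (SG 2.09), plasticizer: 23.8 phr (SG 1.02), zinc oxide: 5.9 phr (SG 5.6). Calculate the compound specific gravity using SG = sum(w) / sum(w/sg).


Sum of weights = 186.1
Volume contributions:
  polymer: 100/1.12 = 89.2857
  filler: 56.4/2.09 = 26.9856
  plasticizer: 23.8/1.02 = 23.3333
  zinc oxide: 5.9/5.6 = 1.0536
Sum of volumes = 140.6583
SG = 186.1 / 140.6583 = 1.323

SG = 1.323


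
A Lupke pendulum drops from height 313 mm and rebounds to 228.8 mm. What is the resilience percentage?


Resilience = h_rebound / h_drop * 100
= 228.8 / 313 * 100
= 73.1%

73.1%


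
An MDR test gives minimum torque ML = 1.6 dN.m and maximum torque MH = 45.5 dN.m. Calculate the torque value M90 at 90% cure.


M90 = ML + 0.9 * (MH - ML)
M90 = 1.6 + 0.9 * (45.5 - 1.6)
M90 = 1.6 + 0.9 * 43.9
M90 = 41.11 dN.m

41.11 dN.m


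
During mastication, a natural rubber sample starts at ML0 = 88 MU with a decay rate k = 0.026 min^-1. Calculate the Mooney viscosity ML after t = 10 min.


ML = ML0 * exp(-k * t)
ML = 88 * exp(-0.026 * 10)
ML = 88 * 0.7711
ML = 67.85 MU

67.85 MU


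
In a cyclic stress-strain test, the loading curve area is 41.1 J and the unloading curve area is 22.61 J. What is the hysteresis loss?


Hysteresis loss = loading - unloading
= 41.1 - 22.61
= 18.49 J

18.49 J


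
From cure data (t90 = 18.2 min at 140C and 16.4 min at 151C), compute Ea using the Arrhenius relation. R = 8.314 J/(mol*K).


T1 = 413.15 K, T2 = 424.15 K
1/T1 - 1/T2 = 6.2772e-05
ln(t1/t2) = ln(18.2/16.4) = 0.1041
Ea = 8.314 * 0.1041 / 6.2772e-05 = 13793.1423 J/mol
Ea = 13.79 kJ/mol

13.79 kJ/mol


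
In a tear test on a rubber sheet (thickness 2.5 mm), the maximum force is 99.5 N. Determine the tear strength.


Tear strength = force / thickness
= 99.5 / 2.5
= 39.8 N/mm

39.8 N/mm


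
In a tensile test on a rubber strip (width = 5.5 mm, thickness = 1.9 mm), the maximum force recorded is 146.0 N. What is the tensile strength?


Area = width * thickness = 5.5 * 1.9 = 10.45 mm^2
TS = force / area = 146.0 / 10.45 = 13.97 MPa

13.97 MPa


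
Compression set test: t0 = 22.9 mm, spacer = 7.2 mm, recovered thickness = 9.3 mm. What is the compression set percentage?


CS = (t0 - recovered) / (t0 - ts) * 100
= (22.9 - 9.3) / (22.9 - 7.2) * 100
= 13.6 / 15.7 * 100
= 86.6%

86.6%


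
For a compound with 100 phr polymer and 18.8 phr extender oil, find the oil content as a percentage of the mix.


Oil % = oil / (100 + oil) * 100
= 18.8 / (100 + 18.8) * 100
= 18.8 / 118.8 * 100
= 15.82%

15.82%


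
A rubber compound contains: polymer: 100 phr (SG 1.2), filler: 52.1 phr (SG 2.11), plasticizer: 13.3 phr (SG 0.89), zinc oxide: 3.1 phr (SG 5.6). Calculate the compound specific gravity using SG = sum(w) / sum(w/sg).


Sum of weights = 168.5
Volume contributions:
  polymer: 100/1.2 = 83.3333
  filler: 52.1/2.11 = 24.6919
  plasticizer: 13.3/0.89 = 14.9438
  zinc oxide: 3.1/5.6 = 0.5536
Sum of volumes = 123.5227
SG = 168.5 / 123.5227 = 1.364

SG = 1.364


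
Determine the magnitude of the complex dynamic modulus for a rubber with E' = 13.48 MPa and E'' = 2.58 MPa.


|E*| = sqrt(E'^2 + E''^2)
= sqrt(13.48^2 + 2.58^2)
= sqrt(181.7104 + 6.6564)
= 13.725 MPa

13.725 MPa


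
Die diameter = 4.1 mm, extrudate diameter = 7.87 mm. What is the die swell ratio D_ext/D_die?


Die swell ratio = D_extrudate / D_die
= 7.87 / 4.1
= 1.92

Die swell = 1.92


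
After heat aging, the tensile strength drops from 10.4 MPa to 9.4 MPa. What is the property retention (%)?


Retention = aged / original * 100
= 9.4 / 10.4 * 100
= 90.4%

90.4%


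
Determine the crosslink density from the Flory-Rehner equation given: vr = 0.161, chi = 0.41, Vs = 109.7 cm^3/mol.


ln(1 - vr) = ln(1 - 0.161) = -0.1755
Numerator = -((-0.1755) + 0.161 + 0.41 * 0.161^2) = 0.0039
Denominator = 109.7 * (0.161^(1/3) - 0.161/2) = 50.8473
nu = 0.0039 / 50.8473 = 7.7034e-05 mol/cm^3

7.7034e-05 mol/cm^3


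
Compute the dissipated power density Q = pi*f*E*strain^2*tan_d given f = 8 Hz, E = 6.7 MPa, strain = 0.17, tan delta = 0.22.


Q = pi * f * E * strain^2 * tan_d
= pi * 8 * 6.7 * 0.17^2 * 0.22
= pi * 8 * 6.7 * 0.0289 * 0.22
= 1.0706

Q = 1.0706


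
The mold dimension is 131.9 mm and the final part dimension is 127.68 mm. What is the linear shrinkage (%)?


Shrinkage = (mold - part) / mold * 100
= (131.9 - 127.68) / 131.9 * 100
= 4.22 / 131.9 * 100
= 3.2%

3.2%


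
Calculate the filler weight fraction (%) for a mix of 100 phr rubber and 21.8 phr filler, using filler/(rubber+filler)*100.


Filler % = filler / (rubber + filler) * 100
= 21.8 / (100 + 21.8) * 100
= 21.8 / 121.8 * 100
= 17.9%

17.9%


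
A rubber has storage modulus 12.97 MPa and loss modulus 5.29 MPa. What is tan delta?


tan delta = E'' / E'
= 5.29 / 12.97
= 0.4079

tan delta = 0.4079


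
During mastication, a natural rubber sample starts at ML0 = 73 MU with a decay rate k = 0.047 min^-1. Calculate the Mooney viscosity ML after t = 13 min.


ML = ML0 * exp(-k * t)
ML = 73 * exp(-0.047 * 13)
ML = 73 * 0.5428
ML = 39.62 MU

39.62 MU


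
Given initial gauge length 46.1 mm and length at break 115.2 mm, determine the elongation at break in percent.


Elongation = (Lf - L0) / L0 * 100
= (115.2 - 46.1) / 46.1 * 100
= 69.1 / 46.1 * 100
= 149.9%

149.9%


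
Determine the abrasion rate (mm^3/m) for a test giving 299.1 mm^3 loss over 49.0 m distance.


Rate = volume_loss / distance
= 299.1 / 49.0
= 6.104 mm^3/m

6.104 mm^3/m


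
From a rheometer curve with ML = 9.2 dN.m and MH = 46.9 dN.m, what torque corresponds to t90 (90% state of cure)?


M90 = ML + 0.9 * (MH - ML)
M90 = 9.2 + 0.9 * (46.9 - 9.2)
M90 = 9.2 + 0.9 * 37.7
M90 = 43.13 dN.m

43.13 dN.m


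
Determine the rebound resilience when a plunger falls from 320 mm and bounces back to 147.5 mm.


Resilience = h_rebound / h_drop * 100
= 147.5 / 320 * 100
= 46.1%

46.1%


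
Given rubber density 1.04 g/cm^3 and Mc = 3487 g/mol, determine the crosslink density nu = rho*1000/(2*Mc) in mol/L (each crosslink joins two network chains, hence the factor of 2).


nu = rho * 1000 / (2 * Mc)
nu = 1.04 * 1000 / (2 * 3487)
nu = 1040.0 / 6974
nu = 0.1491 mol/L

0.1491 mol/L


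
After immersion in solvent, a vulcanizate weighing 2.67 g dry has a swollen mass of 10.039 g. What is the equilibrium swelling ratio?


Q = W_swollen / W_dry
Q = 10.039 / 2.67
Q = 3.76

Q = 3.76


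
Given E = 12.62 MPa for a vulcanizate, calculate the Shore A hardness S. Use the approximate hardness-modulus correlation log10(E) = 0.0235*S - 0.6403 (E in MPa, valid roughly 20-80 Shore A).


log10(E) = 0.0235*S - 0.6403  =>  S = (log10(E) + 0.6403) / 0.0235
log10(12.62) = 1.101059
S = (1.101059 + 0.6403) / 0.0235 = 1.741359 / 0.0235
S = 74.1

Shore A = 74.1


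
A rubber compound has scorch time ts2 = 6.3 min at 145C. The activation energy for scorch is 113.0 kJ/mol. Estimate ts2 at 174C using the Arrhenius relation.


Convert temperatures: T1 = 145 + 273.15 = 418.15 K, T2 = 174 + 273.15 = 447.15 K
ts2_new = 6.3 * exp(113000 / 8.314 * (1/447.15 - 1/418.15))
1/T2 - 1/T1 = -1.5510e-04
ts2_new = 0.77 min

0.77 min


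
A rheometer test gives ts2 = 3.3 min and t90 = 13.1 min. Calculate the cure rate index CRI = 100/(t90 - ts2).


CRI = 100 / (t90 - ts2)
= 100 / (13.1 - 3.3)
= 100 / 9.8
= 10.2 min^-1

10.2 min^-1


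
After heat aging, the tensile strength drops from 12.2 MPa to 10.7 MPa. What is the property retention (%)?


Retention = aged / original * 100
= 10.7 / 12.2 * 100
= 87.7%

87.7%


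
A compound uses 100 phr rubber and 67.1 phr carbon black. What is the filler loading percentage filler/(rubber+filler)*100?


Filler % = filler / (rubber + filler) * 100
= 67.1 / (100 + 67.1) * 100
= 67.1 / 167.1 * 100
= 40.16%

40.16%


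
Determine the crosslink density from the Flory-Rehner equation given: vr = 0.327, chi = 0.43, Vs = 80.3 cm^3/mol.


ln(1 - vr) = ln(1 - 0.327) = -0.3960
Numerator = -((-0.3960) + 0.327 + 0.43 * 0.327^2) = 0.0230
Denominator = 80.3 * (0.327^(1/3) - 0.327/2) = 42.1930
nu = 0.0230 / 42.1930 = 5.4584e-04 mol/cm^3

5.4584e-04 mol/cm^3


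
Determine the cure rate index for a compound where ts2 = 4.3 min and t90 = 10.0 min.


CRI = 100 / (t90 - ts2)
= 100 / (10.0 - 4.3)
= 100 / 5.7
= 17.54 min^-1

17.54 min^-1


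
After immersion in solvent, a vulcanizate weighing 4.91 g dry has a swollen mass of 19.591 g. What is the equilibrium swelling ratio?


Q = W_swollen / W_dry
Q = 19.591 / 4.91
Q = 3.99

Q = 3.99


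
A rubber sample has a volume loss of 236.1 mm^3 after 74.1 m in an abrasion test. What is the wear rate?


Rate = volume_loss / distance
= 236.1 / 74.1
= 3.186 mm^3/m

3.186 mm^3/m


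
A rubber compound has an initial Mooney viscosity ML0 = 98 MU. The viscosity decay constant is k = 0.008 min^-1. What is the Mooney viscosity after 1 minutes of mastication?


ML = ML0 * exp(-k * t)
ML = 98 * exp(-0.008 * 1)
ML = 98 * 0.9920
ML = 97.22 MU

97.22 MU


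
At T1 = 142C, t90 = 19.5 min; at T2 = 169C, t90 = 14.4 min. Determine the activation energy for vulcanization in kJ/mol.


T1 = 415.15 K, T2 = 442.15 K
1/T1 - 1/T2 = 1.4709e-04
ln(t1/t2) = ln(19.5/14.4) = 0.3032
Ea = 8.314 * 0.3032 / 1.4709e-04 = 17136.8282 J/mol
Ea = 17.14 kJ/mol

17.14 kJ/mol


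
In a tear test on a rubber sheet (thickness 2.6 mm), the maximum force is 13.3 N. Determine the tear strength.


Tear strength = force / thickness
= 13.3 / 2.6
= 5.12 N/mm

5.12 N/mm


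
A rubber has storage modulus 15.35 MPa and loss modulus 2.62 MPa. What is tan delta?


tan delta = E'' / E'
= 2.62 / 15.35
= 0.1707

tan delta = 0.1707


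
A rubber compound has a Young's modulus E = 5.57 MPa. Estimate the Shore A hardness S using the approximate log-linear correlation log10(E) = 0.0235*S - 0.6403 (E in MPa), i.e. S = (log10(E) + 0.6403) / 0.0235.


log10(E) = 0.0235*S - 0.6403  =>  S = (log10(E) + 0.6403) / 0.0235
log10(5.57) = 0.745855
S = (0.745855 + 0.6403) / 0.0235 = 1.386155 / 0.0235
S = 59.0

Shore A = 59.0


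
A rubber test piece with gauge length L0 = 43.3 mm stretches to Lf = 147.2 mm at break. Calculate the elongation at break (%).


Elongation = (Lf - L0) / L0 * 100
= (147.2 - 43.3) / 43.3 * 100
= 103.9 / 43.3 * 100
= 240.0%

240.0%


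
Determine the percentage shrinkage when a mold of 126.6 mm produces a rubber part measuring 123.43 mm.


Shrinkage = (mold - part) / mold * 100
= (126.6 - 123.43) / 126.6 * 100
= 3.17 / 126.6 * 100
= 2.5%

2.5%


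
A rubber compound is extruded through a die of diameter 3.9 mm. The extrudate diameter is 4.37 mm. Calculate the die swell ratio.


Die swell ratio = D_extrudate / D_die
= 4.37 / 3.9
= 1.121

Die swell = 1.121


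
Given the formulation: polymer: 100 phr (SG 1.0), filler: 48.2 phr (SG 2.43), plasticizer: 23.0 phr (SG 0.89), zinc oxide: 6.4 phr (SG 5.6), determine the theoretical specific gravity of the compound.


Sum of weights = 177.6
Volume contributions:
  polymer: 100/1.0 = 100.0000
  filler: 48.2/2.43 = 19.8354
  plasticizer: 23.0/0.89 = 25.8427
  zinc oxide: 6.4/5.6 = 1.1429
Sum of volumes = 146.8209
SG = 177.6 / 146.8209 = 1.21

SG = 1.21


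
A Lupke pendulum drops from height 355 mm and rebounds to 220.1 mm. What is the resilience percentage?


Resilience = h_rebound / h_drop * 100
= 220.1 / 355 * 100
= 62.0%

62.0%


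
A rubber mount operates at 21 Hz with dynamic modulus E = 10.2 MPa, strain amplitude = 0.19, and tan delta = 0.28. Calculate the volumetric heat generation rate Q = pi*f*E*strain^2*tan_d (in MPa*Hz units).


Q = pi * f * E * strain^2 * tan_d
= pi * 21 * 10.2 * 0.19^2 * 0.28
= pi * 21 * 10.2 * 0.0361 * 0.28
= 6.8020

Q = 6.8020


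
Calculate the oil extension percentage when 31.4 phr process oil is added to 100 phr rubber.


Oil % = oil / (100 + oil) * 100
= 31.4 / (100 + 31.4) * 100
= 31.4 / 131.4 * 100
= 23.9%

23.9%


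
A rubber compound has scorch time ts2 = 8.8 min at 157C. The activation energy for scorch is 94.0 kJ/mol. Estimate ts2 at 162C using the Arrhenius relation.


Convert temperatures: T1 = 157 + 273.15 = 430.15 K, T2 = 162 + 273.15 = 435.15 K
ts2_new = 8.8 * exp(94000 / 8.314 * (1/435.15 - 1/430.15))
1/T2 - 1/T1 = -2.6712e-05
ts2_new = 6.51 min

6.51 min


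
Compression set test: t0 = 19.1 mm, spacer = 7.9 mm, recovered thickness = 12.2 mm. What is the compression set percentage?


CS = (t0 - recovered) / (t0 - ts) * 100
= (19.1 - 12.2) / (19.1 - 7.9) * 100
= 6.9 / 11.2 * 100
= 61.6%

61.6%


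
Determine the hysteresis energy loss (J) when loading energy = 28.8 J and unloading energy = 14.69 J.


Hysteresis loss = loading - unloading
= 28.8 - 14.69
= 14.11 J

14.11 J


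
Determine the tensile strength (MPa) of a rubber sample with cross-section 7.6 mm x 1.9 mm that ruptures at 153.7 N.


Area = width * thickness = 7.6 * 1.9 = 14.44 mm^2
TS = force / area = 153.7 / 14.44 = 10.64 MPa

10.64 MPa


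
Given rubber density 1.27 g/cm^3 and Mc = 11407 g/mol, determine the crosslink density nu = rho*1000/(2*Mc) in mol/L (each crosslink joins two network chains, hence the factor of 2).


nu = rho * 1000 / (2 * Mc)
nu = 1.27 * 1000 / (2 * 11407)
nu = 1270.0 / 22814
nu = 0.0557 mol/L

0.0557 mol/L


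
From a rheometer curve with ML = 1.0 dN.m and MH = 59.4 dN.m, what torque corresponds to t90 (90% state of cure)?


M90 = ML + 0.9 * (MH - ML)
M90 = 1.0 + 0.9 * (59.4 - 1.0)
M90 = 1.0 + 0.9 * 58.4
M90 = 53.56 dN.m

53.56 dN.m


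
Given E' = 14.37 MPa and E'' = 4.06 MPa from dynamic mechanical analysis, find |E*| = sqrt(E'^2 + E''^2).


|E*| = sqrt(E'^2 + E''^2)
= sqrt(14.37^2 + 4.06^2)
= sqrt(206.4969 + 16.4836)
= 14.933 MPa

14.933 MPa


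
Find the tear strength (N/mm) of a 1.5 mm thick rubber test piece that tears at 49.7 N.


Tear strength = force / thickness
= 49.7 / 1.5
= 33.13 N/mm

33.13 N/mm


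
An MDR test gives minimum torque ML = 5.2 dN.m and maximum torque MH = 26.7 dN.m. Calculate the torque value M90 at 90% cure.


M90 = ML + 0.9 * (MH - ML)
M90 = 5.2 + 0.9 * (26.7 - 5.2)
M90 = 5.2 + 0.9 * 21.5
M90 = 24.55 dN.m

24.55 dN.m


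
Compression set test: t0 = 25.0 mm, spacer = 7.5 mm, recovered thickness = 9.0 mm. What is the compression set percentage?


CS = (t0 - recovered) / (t0 - ts) * 100
= (25.0 - 9.0) / (25.0 - 7.5) * 100
= 16.0 / 17.5 * 100
= 91.4%

91.4%


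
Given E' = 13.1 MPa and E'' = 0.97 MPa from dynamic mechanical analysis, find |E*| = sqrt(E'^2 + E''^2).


|E*| = sqrt(E'^2 + E''^2)
= sqrt(13.1^2 + 0.97^2)
= sqrt(171.6100 + 0.9409)
= 13.136 MPa

13.136 MPa


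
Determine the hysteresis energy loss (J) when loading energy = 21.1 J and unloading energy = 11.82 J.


Hysteresis loss = loading - unloading
= 21.1 - 11.82
= 9.28 J

9.28 J


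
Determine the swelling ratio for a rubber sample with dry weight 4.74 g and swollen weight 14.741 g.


Q = W_swollen / W_dry
Q = 14.741 / 4.74
Q = 3.11

Q = 3.11


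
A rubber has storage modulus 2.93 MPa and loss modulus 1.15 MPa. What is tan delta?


tan delta = E'' / E'
= 1.15 / 2.93
= 0.3925

tan delta = 0.3925


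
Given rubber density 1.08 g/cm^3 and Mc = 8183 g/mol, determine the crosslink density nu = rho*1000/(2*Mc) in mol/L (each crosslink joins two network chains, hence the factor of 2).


nu = rho * 1000 / (2 * Mc)
nu = 1.08 * 1000 / (2 * 8183)
nu = 1080.0 / 16366
nu = 0.0660 mol/L

0.0660 mol/L
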